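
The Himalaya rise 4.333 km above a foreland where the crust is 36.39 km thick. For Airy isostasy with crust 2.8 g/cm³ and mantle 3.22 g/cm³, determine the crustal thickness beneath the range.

69.6 km

Root depth r = h ρ_c / (ρ_m − ρ_c) = 4.333 km × 2.8 / 0.42 = 28.89 km.
Total thickness = T + h + r = 36.39 km + 4.333 km + 28.89 km = 69.6 km.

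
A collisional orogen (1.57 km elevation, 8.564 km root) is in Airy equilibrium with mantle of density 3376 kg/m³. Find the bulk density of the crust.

ρ_c h = (ρ_m − ρ_c) r → ρ_c (h + r) = ρ_m r → ρ_c = ρ_m r / (h + r).
ρ_c = 3376 × 8.564 km / (1.57 km + 8.564 km) = 2850 kg/m³.

2850 kg/m³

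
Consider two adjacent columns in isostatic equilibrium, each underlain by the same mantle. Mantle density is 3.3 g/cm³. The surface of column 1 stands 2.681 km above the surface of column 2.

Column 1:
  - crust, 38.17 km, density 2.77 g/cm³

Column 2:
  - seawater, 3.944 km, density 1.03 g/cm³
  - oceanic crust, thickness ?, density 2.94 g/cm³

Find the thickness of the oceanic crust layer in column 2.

6.75 km

Take the compensation level at the base of the deeper column (depth z_c below the surface of column 1) and equate Σ ρ_i t_i down to z_c; mantle fills any gap and the z_c terms cancel.
Column 1: 38.17×2.77 + (z_c − 38.17)×3.3
Column 2: 2.681×0 + 3.944×1.03 + x×2.94 + (z_c − 2.681 − 3.944 − x)×3.3
The z_c×3.3 term appears on both sides and cancels. Collect the known terms of each column as K = Σ(ρt)_known − 3.3 × (depth of known layers): K_1 = 105.7309 − 3.3×38.17 = −20.2301; K_2 = 4.06232 − 3.3×(2.681 + 3.944) = −17.80018.
Balance: K_1 = K_2 − x×(3.3 − 2.94), so x = (K_2 − K_1)/(3.3 − 2.94) = 2.42992/0.36 = 6.75 km.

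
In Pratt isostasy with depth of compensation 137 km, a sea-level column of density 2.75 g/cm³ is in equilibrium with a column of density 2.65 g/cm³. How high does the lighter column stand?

5.17 km

ρ_ref D = ρ (D + h) → h = D (ρ_ref − ρ)/ρ.
h = 137 km × (2.75 − 2.65)/2.65 = 5.17 km.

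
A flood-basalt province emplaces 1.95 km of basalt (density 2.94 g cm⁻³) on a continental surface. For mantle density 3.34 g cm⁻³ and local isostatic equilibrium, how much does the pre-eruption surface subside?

Subaerial loading: s = t ρ_load / ρ_m.
s = 1.95 km × 2.94/3.34 = 1.72 km.

1.72 km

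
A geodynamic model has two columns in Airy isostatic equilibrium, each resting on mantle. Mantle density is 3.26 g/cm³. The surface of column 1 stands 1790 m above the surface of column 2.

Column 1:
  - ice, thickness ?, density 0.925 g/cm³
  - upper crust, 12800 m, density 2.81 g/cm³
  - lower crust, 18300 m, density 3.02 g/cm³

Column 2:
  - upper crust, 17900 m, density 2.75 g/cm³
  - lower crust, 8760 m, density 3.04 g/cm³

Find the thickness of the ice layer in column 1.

2890 m

Take the compensation level at the base of the deeper column (depth z_c below the surface of column 1) and equate Σ ρ_i t_i down to z_c; mantle fills any gap and the z_c terms cancel.
Column 1: x×0.925 + 12800×2.81 + 18300×3.02 + (z_c − 31100 − x)×3.26
Column 2: 1790×0 + 17900×2.75 + 8760×3.04 + (z_c − 1790 − 26660)×3.26
The z_c×3.26 term appears on both sides and cancels. Collect the known terms of each column as K = Σ(ρt)_known − 3.26 × (depth of known layers): K_1 = 91234 − 3.26×31100 = −10152; K_2 = 75855.4 − 3.26×(1790 + 26660) = −16891.6.
Balance: K_1 − x×(3.26 − 0.925) = K_2, so x = (K_1 − K_2)/(3.26 − 0.925) = 6739.6/2.335 = 2890 m.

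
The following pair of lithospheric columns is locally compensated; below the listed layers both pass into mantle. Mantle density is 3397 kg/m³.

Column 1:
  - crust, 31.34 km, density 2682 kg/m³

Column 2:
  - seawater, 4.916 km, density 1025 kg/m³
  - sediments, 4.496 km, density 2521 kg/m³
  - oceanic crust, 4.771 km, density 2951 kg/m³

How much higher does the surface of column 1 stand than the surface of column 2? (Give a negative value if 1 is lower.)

For any compensation level in the mantle, the mantle terms cancel and isostasy reduces to e = (Σt_1 − Σt_2) − (Σ(ρt)_1 − Σ(ρt)_2) / ρ_m.
Σt_1 = 31.34 km; Σt_2 = 14.183 km; Σ(ρt)_1 = 84053.88; Σ(ρt)_2 = 30452.537 (in km·kg/m³).
e = (31.34 − 14.183) − (84053.88 − 30452.537) / 3397 = 1.38 km.

1.38 km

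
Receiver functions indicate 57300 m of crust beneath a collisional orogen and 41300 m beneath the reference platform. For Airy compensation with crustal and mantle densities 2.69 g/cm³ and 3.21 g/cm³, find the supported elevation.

Excess crust Δ = 57300 m − 41300 m = 16000 m, split between elevation h and root r with h + r = Δ.
Airy balance ρ_c h = (ρ_m − ρ_c) r gives r = h ρ_c/(ρ_m − ρ_c), so h (1 + ρ_c/(ρ_m − ρ_c)) = Δ, i.e. h = Δ (ρ_m − ρ_c)/ρ_m.
h = 16000 m × 0.52/3.21 = 2590 m.

2590 m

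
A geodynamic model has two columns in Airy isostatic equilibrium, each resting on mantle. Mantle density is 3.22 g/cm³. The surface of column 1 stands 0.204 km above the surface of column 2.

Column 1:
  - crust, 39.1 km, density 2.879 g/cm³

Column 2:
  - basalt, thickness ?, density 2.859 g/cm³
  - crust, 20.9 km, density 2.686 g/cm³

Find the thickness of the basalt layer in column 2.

Take the compensation level at the base of the deeper column (depth z_c below the surface of column 1) and equate Σ ρ_i t_i down to z_c; mantle fills any gap and the z_c terms cancel.
Column 1: 39.1×2.879 + (z_c − 39.1)×3.22
Column 2: 0.204×0 + x×2.859 + 20.9×2.686 + (z_c − 0.204 − 20.9 − x)×3.22
The z_c×3.22 term appears on both sides and cancels. Collect the known terms of each column as K = Σ(ρt)_known − 3.22 × (depth of known layers): K_1 = 112.5689 − 3.22×39.1 = −13.3331; K_2 = 56.1374 − 3.22×(0.204 + 20.9) = −11.81748.
Balance: K_1 = K_2 − x×(3.22 − 2.859), so x = (K_2 − K_1)/(3.22 − 2.859) = 1.51562/0.361 = 4.2 km.

4.2 km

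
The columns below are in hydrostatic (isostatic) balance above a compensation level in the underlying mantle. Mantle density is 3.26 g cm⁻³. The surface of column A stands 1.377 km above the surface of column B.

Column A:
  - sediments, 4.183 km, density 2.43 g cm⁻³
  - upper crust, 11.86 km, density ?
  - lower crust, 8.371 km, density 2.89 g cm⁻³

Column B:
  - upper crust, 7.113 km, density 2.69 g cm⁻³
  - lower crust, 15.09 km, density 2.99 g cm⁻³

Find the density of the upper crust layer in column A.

2.75 g cm⁻³

Take the compensation level at the base of the deeper column (depth z_c below the surface of column A) and equate Σ ρ_i t_i down to z_c; mantle fills any gap and the z_c terms cancel.
Column A: 4.183×2.43 + 11.86×ρ + 8.371×2.89 + (z_c − 24.414)×3.26
Column B: 1.377×0 + 7.113×2.69 + 15.09×2.99 + (z_c − 1.377 − 22.203)×3.26
The z_c×3.26 term appears on both sides and cancels. Collect the known terms of each column as K = Σ(ρt)_known − 3.26 × (depth of known layers): K_A = 34.35688 − 3.26×24.414 = −45.23276; K_B = 64.25307 − 3.26×(1.377 + 22.203) = −12.61773.
Balance: K_A + 11.86×ρ = K_B, so ρ = (K_B − K_A)/11.86 = 32.615/11.86 = 2.75 g cm⁻³.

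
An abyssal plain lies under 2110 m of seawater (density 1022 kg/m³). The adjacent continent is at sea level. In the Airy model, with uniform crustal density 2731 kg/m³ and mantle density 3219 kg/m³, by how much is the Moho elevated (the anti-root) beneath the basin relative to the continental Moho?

Isostatic balance requires: replacing crust with seawater at the top is compensated by replacing crust with mantle at the base: d (ρ_c − ρ_w) = a (ρ_m − ρ_c).
a = d (ρ_c − ρ_w)/(ρ_m − ρ_c) = 2110 m × 1709/488 = 7390 m.

7390 m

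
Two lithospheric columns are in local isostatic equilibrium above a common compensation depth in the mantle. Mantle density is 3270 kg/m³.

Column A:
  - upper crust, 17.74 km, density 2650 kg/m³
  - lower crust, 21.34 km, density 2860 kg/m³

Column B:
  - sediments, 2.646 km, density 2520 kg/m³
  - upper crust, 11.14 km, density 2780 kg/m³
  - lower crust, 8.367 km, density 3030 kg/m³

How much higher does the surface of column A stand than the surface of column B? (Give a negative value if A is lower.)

For any compensation level in the mantle, the mantle terms cancel and isostasy reduces to e = (Σt_A − Σt_B) − (Σ(ρt)_A − Σ(ρt)_B) / ρ_m.
Σt_A = 39.08 km; Σt_B = 22.153 km; Σ(ρt)_A = 108043.4; Σ(ρt)_B = 62989.13 (in km·kg/m³).
e = (39.08 − 22.153) − (108043.4 − 62989.13) / 3270 = 3.15 km.

3.15 km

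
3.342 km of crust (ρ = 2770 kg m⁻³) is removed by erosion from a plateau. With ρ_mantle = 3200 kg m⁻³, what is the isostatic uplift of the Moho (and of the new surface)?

Unloading: uplift u = e ρ_c/ρ_m = 3.342 km × 2770/3200 = 2.89 km.

2.89 km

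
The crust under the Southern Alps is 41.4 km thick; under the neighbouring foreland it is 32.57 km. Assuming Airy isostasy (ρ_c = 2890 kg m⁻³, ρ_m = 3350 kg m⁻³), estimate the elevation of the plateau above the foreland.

Excess crust Δ = 41.4 km − 32.57 km = 8.83 km, split between elevation h and root r with h + r = Δ.
Airy balance ρ_c h = (ρ_m − ρ_c) r gives r = h ρ_c/(ρ_m − ρ_c), so h (1 + ρ_c/(ρ_m − ρ_c)) = Δ, i.e. h = Δ (ρ_m − ρ_c)/ρ_m.
h = 8.83 km × 460/3350 = 1.21 km.

1.21 km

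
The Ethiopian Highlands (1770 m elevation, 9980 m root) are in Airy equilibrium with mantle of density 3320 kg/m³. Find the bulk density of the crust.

2820 kg/m³

ρ_c h = (ρ_m − ρ_c) r → ρ_c (h + r) = ρ_m r → ρ_c = ρ_m r / (h + r).
ρ_c = 3320 × 9980 m / (1770 m + 9980 m) = 2820 kg/m³.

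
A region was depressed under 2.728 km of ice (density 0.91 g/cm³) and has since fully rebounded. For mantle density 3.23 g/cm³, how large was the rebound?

0.769 km

Removing the load lets mantle flow back in; uplift u satisfies ρ_ice t = ρ_m u.
u = t ρ_ice/ρ_m = 2.728 km × 0.91/3.23 = 0.769 km.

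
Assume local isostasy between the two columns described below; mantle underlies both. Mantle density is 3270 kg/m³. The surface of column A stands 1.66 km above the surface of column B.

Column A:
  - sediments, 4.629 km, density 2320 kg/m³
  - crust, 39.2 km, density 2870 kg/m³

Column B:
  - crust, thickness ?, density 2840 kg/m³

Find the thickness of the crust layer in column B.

Take the compensation level at the base of the deeper column (depth z_c below the surface of column A) and equate Σ ρ_i t_i down to z_c; mantle fills any gap and the z_c terms cancel.
Column A: 4.629×2320 + 39.2×2870 + (z_c − 43.829)×3270
Column B: 1.66×0 + x×2840 + (z_c − 1.66 − 0 − x)×3270
The z_c×3270 term appears on both sides and cancels. Collect the known terms of each column as K = Σ(ρt)_known − 3270 × (depth of known layers): K_A = 123243.28 − 3270×43.829 = −20077.55; K_B = 0 − 3270×(1.66 + 0) = −5428.2.
Balance: K_A = K_B − x×(3270 − 2840), so x = (K_B − K_A)/(3270 − 2840) = 14649.4/430 = 34.1 km.

34.1 km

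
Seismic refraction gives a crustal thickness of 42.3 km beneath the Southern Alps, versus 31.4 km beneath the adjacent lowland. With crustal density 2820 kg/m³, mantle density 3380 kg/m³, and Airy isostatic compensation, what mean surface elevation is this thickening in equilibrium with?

1.81 km

Excess crust Δ = 42.3 km − 31.4 km = 10.9 km, split between elevation h and root r with h + r = Δ.
Airy balance ρ_c h = (ρ_m − ρ_c) r gives r = h ρ_c/(ρ_m − ρ_c), so h (1 + ρ_c/(ρ_m − ρ_c)) = Δ, i.e. h = Δ (ρ_m − ρ_c)/ρ_m.
h = 10.9 km × 560/3380 = 1.81 km.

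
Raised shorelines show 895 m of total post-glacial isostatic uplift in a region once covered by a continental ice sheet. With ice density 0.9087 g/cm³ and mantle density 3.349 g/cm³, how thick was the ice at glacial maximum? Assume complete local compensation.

u = t ρ_ice/ρ_m → t = u ρ_m/ρ_ice = 895 m × 3.349/0.9087 = 3300 m.

3300 m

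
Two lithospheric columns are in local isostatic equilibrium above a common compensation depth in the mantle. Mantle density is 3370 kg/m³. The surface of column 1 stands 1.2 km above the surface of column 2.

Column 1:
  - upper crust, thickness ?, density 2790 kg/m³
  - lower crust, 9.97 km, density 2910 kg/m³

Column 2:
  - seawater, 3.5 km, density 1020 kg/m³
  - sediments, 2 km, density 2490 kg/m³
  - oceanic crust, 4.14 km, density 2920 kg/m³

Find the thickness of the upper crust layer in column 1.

19.5 km

Take the compensation level at the base of the deeper column (depth z_c below the surface of column 1) and equate Σ ρ_i t_i down to z_c; mantle fills any gap and the z_c terms cancel.
Column 1: x×2790 + 9.97×2910 + (z_c − 9.97 − x)×3370
Column 2: 1.2×0 + 3.5×1020 + 2×2490 + 4.14×2920 + (z_c − 1.2 − 9.64)×3370
The z_c×3370 term appears on both sides and cancels. Collect the known terms of each column as K = Σ(ρt)_known − 3370 × (depth of known layers): K_1 = 29012.7 − 3370×9.97 = −4586.2; K_2 = 20638.8 − 3370×(1.2 + 9.64) = −15892.
Balance: K_1 − x×(3370 − 2790) = K_2, so x = (K_1 − K_2)/(3370 − 2790) = 11305.8/580 = 19.5 km.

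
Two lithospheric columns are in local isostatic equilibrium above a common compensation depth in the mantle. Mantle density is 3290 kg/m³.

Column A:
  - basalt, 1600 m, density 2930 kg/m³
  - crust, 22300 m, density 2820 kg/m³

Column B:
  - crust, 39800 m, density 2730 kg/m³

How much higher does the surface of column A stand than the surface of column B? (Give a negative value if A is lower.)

For any compensation level in the mantle, the mantle terms cancel and isostasy reduces to e = (Σt_A − Σt_B) − (Σ(ρt)_A − Σ(ρt)_B) / ρ_m.
Σt_A = 23900 m; Σt_B = 39800 m; Σ(ρt)_A = 67574000; Σ(ρt)_B = 108654000 (in m·kg/m³).
e = (23900 − 39800) − (67574000 − 108654000) / 3290 = −3410 m.

−3410 m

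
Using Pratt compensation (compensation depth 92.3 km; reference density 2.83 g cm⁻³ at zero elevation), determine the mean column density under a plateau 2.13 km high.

Pratt balance: ρ_ref D = ρ (D + h).
ρ = ρ_ref D/(D + h) = 2.83 × 92.3 km/(92.3 km + 2.13 km) = 2.77 g cm⁻³.

2.77 g cm⁻³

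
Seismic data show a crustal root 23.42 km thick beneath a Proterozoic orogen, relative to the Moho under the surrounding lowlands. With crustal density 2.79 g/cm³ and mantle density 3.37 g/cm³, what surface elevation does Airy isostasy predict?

Balancing pressure at the compensation depth: ρ_c h = (ρ_m − ρ_c) r.
h = r (ρ_m − ρ_c) / ρ_c = 23.42 km × (3.37 − 2.79) / 2.79 = 4.87 km.

4.87 km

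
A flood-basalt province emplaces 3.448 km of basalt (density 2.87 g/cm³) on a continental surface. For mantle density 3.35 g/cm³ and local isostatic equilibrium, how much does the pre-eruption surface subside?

2.95 km

Subaerial loading: s = t ρ_load / ρ_m.
s = 3.448 km × 2.87/3.35 = 2.95 km.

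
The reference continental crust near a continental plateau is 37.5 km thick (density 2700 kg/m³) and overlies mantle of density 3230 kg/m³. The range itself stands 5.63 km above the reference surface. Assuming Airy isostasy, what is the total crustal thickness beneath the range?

71.8 km

Root depth r = h ρ_c / (ρ_m − ρ_c) = 5.63 km × 2700 / 530 = 28.68 km.
Total thickness = T + h + r = 37.5 km + 5.63 km + 28.68 km = 71.8 km.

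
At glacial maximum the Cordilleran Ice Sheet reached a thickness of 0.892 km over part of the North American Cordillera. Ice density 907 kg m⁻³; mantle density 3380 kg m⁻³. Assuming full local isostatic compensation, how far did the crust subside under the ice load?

Equating mass per unit area of the two columns: the ice load ρ_ice t is balanced by mantle displaced below, ρ_m s.
s = t ρ_ice / ρ_m = 0.892 km × 907/3380 = 0.239 km.

0.239 km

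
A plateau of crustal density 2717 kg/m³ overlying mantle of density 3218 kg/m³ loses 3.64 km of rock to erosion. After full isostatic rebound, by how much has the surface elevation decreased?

0.567 km

Rebound u = e ρ_c/ρ_m = 3.64 km × 2717/3218 = 3.073 km.
Net surface drop = e − u = 3.64 km − 3.073 km = e (ρ_m − ρ_c)/ρ_m = 0.567 km.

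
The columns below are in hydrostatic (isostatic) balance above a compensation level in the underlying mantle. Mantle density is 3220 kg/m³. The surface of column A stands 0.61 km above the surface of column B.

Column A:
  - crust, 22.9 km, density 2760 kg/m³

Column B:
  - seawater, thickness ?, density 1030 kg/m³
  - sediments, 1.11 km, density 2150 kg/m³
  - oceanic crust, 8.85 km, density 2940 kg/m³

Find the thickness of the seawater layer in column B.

2.24 km

Take the compensation level at the base of the deeper column (depth z_c below the surface of column A) and equate Σ ρ_i t_i down to z_c; mantle fills any gap and the z_c terms cancel.
Column A: 22.9×2760 + (z_c − 22.9)×3220
Column B: 0.61×0 + x×1030 + 1.11×2150 + 8.85×2940 + (z_c − 0.61 − 9.96 − x)×3220
The z_c×3220 term appears on both sides and cancels. Collect the known terms of each column as K = Σ(ρt)_known − 3220 × (depth of known layers): K_A = 63204 − 3220×22.9 = −10534; K_B = 28405.5 − 3220×(0.61 + 9.96) = −5629.9.
Balance: K_A = K_B − x×(3220 − 1030), so x = (K_B − K_A)/(3220 − 1030) = 4904.1/2190 = 2.24 km.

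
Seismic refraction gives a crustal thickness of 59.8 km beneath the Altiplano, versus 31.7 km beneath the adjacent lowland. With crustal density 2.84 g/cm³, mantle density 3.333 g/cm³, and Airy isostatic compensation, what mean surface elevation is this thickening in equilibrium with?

Excess crust Δ = 59.8 km − 31.7 km = 28.1 km, split between elevation h and root r with h + r = Δ.
Airy balance ρ_c h = (ρ_m − ρ_c) r gives r = h ρ_c/(ρ_m − ρ_c), so h (1 + ρ_c/(ρ_m − ρ_c)) = Δ, i.e. h = Δ (ρ_m − ρ_c)/ρ_m.
h = 28.1 km × 0.493/3.333 = 4.16 km.

4.16 km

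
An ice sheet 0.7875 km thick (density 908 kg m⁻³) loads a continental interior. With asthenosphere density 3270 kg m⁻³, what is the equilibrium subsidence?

0.219 km

Balancing pressure at the compensation depth: the ice load ρ_ice t is balanced by mantle displaced below, ρ_m s.
s = t ρ_ice / ρ_m = 0.7875 km × 908/3270 = 0.219 km.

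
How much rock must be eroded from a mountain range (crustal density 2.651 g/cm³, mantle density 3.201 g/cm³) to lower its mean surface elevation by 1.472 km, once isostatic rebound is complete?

Net drop Δ = e − u = e − e ρ_c/ρ_m = e (ρ_m − ρ_c)/ρ_m.
e = Δ ρ_m/(ρ_m − ρ_c) = 1.472 km × 3.201/0.55 = 8.57 km.

8.57 km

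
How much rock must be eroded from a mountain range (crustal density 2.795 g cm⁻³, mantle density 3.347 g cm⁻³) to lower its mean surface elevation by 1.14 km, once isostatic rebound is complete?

Net drop Δ = e − u = e − e ρ_c/ρ_m = e (ρ_m − ρ_c)/ρ_m.
e = Δ ρ_m/(ρ_m − ρ_c) = 1.14 km × 3.347/0.552 = 6.91 km.

6.91 km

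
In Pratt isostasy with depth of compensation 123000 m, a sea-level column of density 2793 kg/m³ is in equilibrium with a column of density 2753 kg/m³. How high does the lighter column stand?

1790 m

ρ_ref D = ρ (D + h) → h = D (ρ_ref − ρ)/ρ.
h = 123000 m × (2793 − 2753)/2753 = 1790 m.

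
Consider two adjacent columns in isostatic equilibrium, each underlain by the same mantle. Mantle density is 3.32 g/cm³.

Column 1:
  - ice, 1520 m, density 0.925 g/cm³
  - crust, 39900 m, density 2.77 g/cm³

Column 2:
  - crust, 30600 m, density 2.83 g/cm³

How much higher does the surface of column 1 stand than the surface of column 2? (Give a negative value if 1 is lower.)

For any compensation level in the mantle, the mantle terms cancel and isostasy reduces to e = (Σt_1 − Σt_2) − (Σ(ρt)_1 − Σ(ρt)_2) / ρ_m.
Σt_1 = 41420 m; Σt_2 = 30600 m; Σ(ρt)_1 = 111929; Σ(ρt)_2 = 86598 (in m·g/cm³).
e = (41420 − 30600) − (111929 − 86598) / 3.32 = 3190 m.

3190 m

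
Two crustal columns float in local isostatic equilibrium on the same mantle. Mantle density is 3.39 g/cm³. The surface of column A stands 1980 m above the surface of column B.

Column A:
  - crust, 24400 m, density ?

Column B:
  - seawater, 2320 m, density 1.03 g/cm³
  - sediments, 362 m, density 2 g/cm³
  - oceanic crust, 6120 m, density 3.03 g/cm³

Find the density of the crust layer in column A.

2.78 g/cm³

Take the compensation level at the base of the deeper column (depth z_c below the surface of column A) and equate Σ ρ_i t_i down to z_c; mantle fills any gap and the z_c terms cancel.
Column A: 24400×ρ + (z_c − 24400)×3.39
Column B: 1980×0 + 2320×1.03 + 362×2 + 6120×3.03 + (z_c − 1980 − 8802)×3.39
The z_c×3.39 term appears on both sides and cancels. Collect the known terms of each column as K = Σ(ρt)_known − 3.39 × (depth of known layers): K_A = 0 − 3.39×24400 = −82716; K_B = 21657.2 − 3.39×(1980 + 8802) = −14893.78.
Balance: K_A + 24400×ρ = K_B, so ρ = (K_B − K_A)/24400 = 67822.2/24400 = 2.78 g/cm³.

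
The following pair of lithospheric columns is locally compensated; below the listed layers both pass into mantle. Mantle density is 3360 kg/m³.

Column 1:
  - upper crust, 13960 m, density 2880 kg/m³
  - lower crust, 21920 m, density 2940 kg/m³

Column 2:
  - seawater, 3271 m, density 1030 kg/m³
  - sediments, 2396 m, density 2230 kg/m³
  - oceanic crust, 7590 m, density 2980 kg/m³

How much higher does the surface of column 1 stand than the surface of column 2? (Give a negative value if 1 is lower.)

802 m

For any compensation level in the mantle, the mantle terms cancel and isostasy reduces to e = (Σt_1 − Σt_2) − (Σ(ρt)_1 − Σ(ρt)_2) / ρ_m.
Σt_1 = 35880 m; Σt_2 = 13257 m; Σ(ρt)_1 = 104649600; Σ(ρt)_2 = 31330410 (in m·kg/m³).
e = (35880 − 13257) − (104649600 − 31330410) / 3360 = 802 m.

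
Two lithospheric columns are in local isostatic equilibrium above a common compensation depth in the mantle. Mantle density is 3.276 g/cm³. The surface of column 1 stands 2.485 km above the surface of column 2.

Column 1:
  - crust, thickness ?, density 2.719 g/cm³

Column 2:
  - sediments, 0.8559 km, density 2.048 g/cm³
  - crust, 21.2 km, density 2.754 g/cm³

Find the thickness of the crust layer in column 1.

Take the compensation level at the base of the deeper column (depth z_c below the surface of column 1) and equate Σ ρ_i t_i down to z_c; mantle fills any gap and the z_c terms cancel.
Column 1: x×2.719 + (z_c − 0 − x)×3.276
Column 2: 2.485×0 + 0.8559×2.048 + 21.2×2.754 + (z_c − 2.485 − 22.0559)×3.276
The z_c×3.276 term appears on both sides and cancels. Collect the known terms of each column as K = Σ(ρt)_known − 3.276 × (depth of known layers): K_1 = 0 − 3.276×0 = 0; K_2 = 60.1376832 − 3.276×(2.485 + 22.0559) = −20.2583052.
Balance: K_1 − x×(3.276 − 2.719) = K_2, so x = (K_1 − K_2)/(3.276 − 2.719) = 20.2583/0.557 = 36.4 km.

36.4 km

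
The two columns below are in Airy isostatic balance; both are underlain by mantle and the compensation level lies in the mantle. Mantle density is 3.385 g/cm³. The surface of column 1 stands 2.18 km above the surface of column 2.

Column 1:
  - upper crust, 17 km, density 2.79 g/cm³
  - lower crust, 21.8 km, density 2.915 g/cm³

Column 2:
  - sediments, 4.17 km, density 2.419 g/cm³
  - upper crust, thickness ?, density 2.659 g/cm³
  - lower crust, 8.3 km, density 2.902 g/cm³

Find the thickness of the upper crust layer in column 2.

6.81 km

Take the compensation level at the base of the deeper column (depth z_c below the surface of column 1) and equate Σ ρ_i t_i down to z_c; mantle fills any gap and the z_c terms cancel.
Column 1: 17×2.79 + 21.8×2.915 + (z_c − 38.8)×3.385
Column 2: 2.18×0 + 4.17×2.419 + x×2.659 + 8.3×2.902 + (z_c − 2.18 − 12.47 − x)×3.385
The z_c×3.385 term appears on both sides and cancels. Collect the known terms of each column as K = Σ(ρt)_known − 3.385 × (depth of known layers): K_1 = 110.977 − 3.385×38.8 = −20.361; K_2 = 34.17383 − 3.385×(2.18 + 12.47) = −15.41642.
Balance: K_1 = K_2 − x×(3.385 − 2.659), so x = (K_2 − K_1)/(3.385 − 2.659) = 4.94458/0.726 = 6.81 km.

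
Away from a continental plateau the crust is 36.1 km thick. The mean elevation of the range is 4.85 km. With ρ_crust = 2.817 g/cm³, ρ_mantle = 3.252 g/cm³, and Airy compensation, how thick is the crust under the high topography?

72.4 km

Root depth r = h ρ_c / (ρ_m − ρ_c) = 4.85 km × 2.817 / 0.435 = 31.41 km.
Total thickness = T + h + r = 36.1 km + 4.85 km + 31.41 km = 72.4 km.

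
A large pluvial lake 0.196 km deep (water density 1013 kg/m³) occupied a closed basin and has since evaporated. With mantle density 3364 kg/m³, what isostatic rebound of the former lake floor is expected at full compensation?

0.059 km

u = d ρ_w/ρ_m = 0.196 km × 1013/3364 = 0.059 km.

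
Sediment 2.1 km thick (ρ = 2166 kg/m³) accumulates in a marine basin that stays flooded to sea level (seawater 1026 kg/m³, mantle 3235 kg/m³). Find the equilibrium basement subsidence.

Submarine loading: the sediment displaces seawater, and the subsidence is in turn flooded, so s (ρ_m − ρ_w) = t (ρ_sed − ρ_w).
s = 2.1 km × (2166 − 1026) / (3235 − 1026) = 1.08 km.

1.08 km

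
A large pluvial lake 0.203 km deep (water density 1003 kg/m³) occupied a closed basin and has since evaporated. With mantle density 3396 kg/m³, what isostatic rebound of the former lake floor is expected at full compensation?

u = d ρ_w/ρ_m = 0.203 km × 1003/3396 = 0.06 km.

0.06 km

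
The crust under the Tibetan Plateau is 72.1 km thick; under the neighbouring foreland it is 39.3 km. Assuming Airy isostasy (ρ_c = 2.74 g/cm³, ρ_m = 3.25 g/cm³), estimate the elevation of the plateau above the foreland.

Excess crust Δ = 72.1 km − 39.3 km = 32.8 km, split between elevation h and root r with h + r = Δ.
Airy balance ρ_c h = (ρ_m − ρ_c) r gives r = h ρ_c/(ρ_m − ρ_c), so h (1 + ρ_c/(ρ_m − ρ_c)) = Δ, i.e. h = Δ (ρ_m − ρ_c)/ρ_m.
h = 32.8 km × 0.51/3.25 = 5.15 km.

5.15 km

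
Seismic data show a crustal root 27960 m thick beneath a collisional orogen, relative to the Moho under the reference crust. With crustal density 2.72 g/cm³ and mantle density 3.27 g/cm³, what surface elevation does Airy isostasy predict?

In Airy isostatic equilibrium: ρ_c h = (ρ_m − ρ_c) r.
h = r (ρ_m − ρ_c) / ρ_c = 27960 m × (3.27 − 2.72) / 2.72 = 5650 m.

5650 m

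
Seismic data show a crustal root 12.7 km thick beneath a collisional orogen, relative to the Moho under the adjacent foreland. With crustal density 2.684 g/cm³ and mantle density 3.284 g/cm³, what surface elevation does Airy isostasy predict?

2.84 km

Equating mass per unit area of the two columns: ρ_c h = (ρ_m − ρ_c) r.
h = r (ρ_m − ρ_c) / ρ_c = 12.7 km × (3.284 − 2.684) / 2.684 = 2.84 km.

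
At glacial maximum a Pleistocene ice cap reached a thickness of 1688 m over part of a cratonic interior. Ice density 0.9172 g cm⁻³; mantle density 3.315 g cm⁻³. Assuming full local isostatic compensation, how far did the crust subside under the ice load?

Balancing pressure at the compensation depth: the ice load ρ_ice t is balanced by mantle displaced below, ρ_m s.
s = t ρ_ice / ρ_m = 1688 m × 0.9172/3.315 = 467 m.

467 m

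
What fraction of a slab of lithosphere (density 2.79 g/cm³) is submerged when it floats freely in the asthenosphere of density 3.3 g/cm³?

Submerged fraction = ρ_obj/ρ_fluid = 2.79/3.3 = 84.5%.

84.5%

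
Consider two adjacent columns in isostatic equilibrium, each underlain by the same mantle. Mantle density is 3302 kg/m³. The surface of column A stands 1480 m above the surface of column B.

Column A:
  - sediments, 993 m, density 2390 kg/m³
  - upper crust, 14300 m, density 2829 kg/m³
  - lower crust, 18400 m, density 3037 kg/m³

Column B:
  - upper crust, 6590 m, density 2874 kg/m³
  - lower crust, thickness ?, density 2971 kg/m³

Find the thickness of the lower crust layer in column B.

Take the compensation level at the base of the deeper column (depth z_c below the surface of column A) and equate Σ ρ_i t_i down to z_c; mantle fills any gap and the z_c terms cancel.
Column A: 993×2390 + 14300×2829 + 18400×3037 + (z_c − 33693)×3302
Column B: 1480×0 + 6590×2874 + x×2971 + (z_c − 1480 − 6590 − x)×3302
The z_c×3302 term appears on both sides and cancels. Collect the known terms of each column as K = Σ(ρt)_known − 3302 × (depth of known layers): K_A = 98708770 − 3302×33693 = −12545516; K_B = 18939660 − 3302×(1480 + 6590) = −7707480.
Balance: K_A = K_B − x×(3302 − 2971), so x = (K_B − K_A)/(3302 − 2971) = 4838040/331 = 14600 m.

14600 m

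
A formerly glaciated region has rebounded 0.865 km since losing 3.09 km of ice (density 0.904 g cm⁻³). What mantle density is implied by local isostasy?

3.23 g cm⁻³

ρ_m = ρ_ice t / u = 0.904 × 3.09 km/0.865 km = 3.23 g cm⁻³.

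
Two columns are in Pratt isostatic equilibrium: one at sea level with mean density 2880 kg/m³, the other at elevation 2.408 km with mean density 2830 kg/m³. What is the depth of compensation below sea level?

136 km

ρ_ref D = ρ (D + h) → D (ρ_ref − ρ) = ρ h.
D = ρ h/(ρ_ref − ρ) = 2830 × 2.408 km/(2880 − 2830) = 136 km.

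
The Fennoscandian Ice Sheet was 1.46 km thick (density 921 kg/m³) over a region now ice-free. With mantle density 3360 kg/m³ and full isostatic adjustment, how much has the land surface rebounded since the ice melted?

0.4 km

Removing the load lets mantle flow back in; uplift u satisfies ρ_ice t = ρ_m u.
u = t ρ_ice/ρ_m = 1.46 km × 921/3360 = 0.4 km.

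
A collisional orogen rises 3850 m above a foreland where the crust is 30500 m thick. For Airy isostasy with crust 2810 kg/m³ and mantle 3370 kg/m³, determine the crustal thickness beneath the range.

Root depth r = h ρ_c / (ρ_m − ρ_c) = 3850 m × 2810 / 560 = 19320 m.
Total thickness = T + h + r = 30500 m + 3850 m + 19320 m = 53700 m.

53700 m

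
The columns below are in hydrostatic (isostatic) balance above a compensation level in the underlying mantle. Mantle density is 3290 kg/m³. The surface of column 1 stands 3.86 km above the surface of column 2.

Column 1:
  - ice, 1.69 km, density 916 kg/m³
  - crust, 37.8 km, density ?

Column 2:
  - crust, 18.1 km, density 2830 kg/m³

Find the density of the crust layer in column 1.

Take the compensation level at the base of the deeper column (depth z_c below the surface of column 1) and equate Σ ρ_i t_i down to z_c; mantle fills any gap and the z_c terms cancel.
Column 1: 1.69×916 + 37.8×ρ + (z_c − 39.49)×3290
Column 2: 3.86×0 + 18.1×2830 + (z_c − 3.86 − 18.1)×3290
The z_c×3290 term appears on both sides and cancels. Collect the known terms of each column as K = Σ(ρt)_known − 3290 × (depth of known layers): K_1 = 1548.04 − 3290×39.49 = −128374.06; K_2 = 51223 − 3290×(3.86 + 18.1) = −21025.4.
Balance: K_1 + 37.8×ρ = K_2, so ρ = (K_2 − K_1)/37.8 = 107349/37.8 = 2840 kg/m³.

2840 kg/m³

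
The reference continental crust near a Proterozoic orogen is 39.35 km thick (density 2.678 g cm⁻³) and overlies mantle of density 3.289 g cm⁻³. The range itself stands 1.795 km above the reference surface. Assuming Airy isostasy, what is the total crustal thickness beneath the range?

Root depth r = h ρ_c / (ρ_m − ρ_c) = 1.795 km × 2.678 / 0.611 = 7.867 km.
Total thickness = T + h + r = 39.35 km + 1.795 km + 7.867 km = 49 km.

49 km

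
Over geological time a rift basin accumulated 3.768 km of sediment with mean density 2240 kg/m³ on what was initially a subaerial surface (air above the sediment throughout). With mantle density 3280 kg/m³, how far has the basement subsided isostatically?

Subaerial load: s = t ρ_sed / ρ_m = 3.768 km × 2240/3280 = 2.57 km.

2.57 km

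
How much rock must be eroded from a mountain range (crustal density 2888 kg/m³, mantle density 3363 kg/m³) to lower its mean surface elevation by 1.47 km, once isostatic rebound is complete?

10.4 km

Net drop Δ = e − u = e − e ρ_c/ρ_m = e (ρ_m − ρ_c)/ρ_m.
e = Δ ρ_m/(ρ_m − ρ_c) = 1.47 km × 3363/475 = 10.4 km.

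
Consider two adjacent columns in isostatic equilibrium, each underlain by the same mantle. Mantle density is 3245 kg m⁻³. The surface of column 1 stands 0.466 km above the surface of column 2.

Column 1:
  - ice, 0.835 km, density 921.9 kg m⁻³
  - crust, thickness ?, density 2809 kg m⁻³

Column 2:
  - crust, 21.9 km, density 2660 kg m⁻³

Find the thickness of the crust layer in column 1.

28.4 km

Take the compensation level at the base of the deeper column (depth z_c below the surface of column 1) and equate Σ ρ_i t_i down to z_c; mantle fills any gap and the z_c terms cancel.
Column 1: 0.835×921.9 + x×2809 + (z_c − 0.835 − x)×3245
Column 2: 0.466×0 + 21.9×2660 + (z_c − 0.466 − 21.9)×3245
The z_c×3245 term appears on both sides and cancels. Collect the known terms of each column as K = Σ(ρt)_known − 3245 × (depth of known layers): K_1 = 769.7865 − 3245×0.835 = −1939.7885; K_2 = 58254 − 3245×(0.466 + 21.9) = −14323.67.
Balance: K_1 − x×(3245 − 2809) = K_2, so x = (K_1 − K_2)/(3245 − 2809) = 12383.9/436 = 28.4 km.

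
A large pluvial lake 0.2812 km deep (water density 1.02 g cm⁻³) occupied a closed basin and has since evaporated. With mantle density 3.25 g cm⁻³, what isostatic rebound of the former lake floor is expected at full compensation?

u = d ρ_w/ρ_m = 0.2812 km × 1.02/3.25 = 0.0883 km.

0.0883 km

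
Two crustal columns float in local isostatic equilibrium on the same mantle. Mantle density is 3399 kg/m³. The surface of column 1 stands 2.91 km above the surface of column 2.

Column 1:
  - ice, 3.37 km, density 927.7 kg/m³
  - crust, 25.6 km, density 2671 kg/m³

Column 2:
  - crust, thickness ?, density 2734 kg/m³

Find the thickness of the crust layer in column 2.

25.7 km

Take the compensation level at the base of the deeper column (depth z_c below the surface of column 1) and equate Σ ρ_i t_i down to z_c; mantle fills any gap and the z_c terms cancel.
Column 1: 3.37×927.7 + 25.6×2671 + (z_c − 28.97)×3399
Column 2: 2.91×0 + x×2734 + (z_c − 2.91 − 0 − x)×3399
The z_c×3399 term appears on both sides and cancels. Collect the known terms of each column as K = Σ(ρt)_known − 3399 × (depth of known layers): K_1 = 71503.949 − 3399×28.97 = −26965.081; K_2 = 0 − 3399×(2.91 + 0) = −9891.09.
Balance: K_1 = K_2 − x×(3399 − 2734), so x = (K_2 − K_1)/(3399 − 2734) = 17074/665 = 25.7 km.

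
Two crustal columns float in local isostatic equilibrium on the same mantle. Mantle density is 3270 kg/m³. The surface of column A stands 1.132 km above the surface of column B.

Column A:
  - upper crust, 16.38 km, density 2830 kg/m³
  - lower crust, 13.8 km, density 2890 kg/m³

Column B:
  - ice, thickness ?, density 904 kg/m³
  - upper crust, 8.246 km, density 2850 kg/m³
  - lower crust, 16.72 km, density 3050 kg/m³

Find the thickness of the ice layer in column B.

0.68 km

Take the compensation level at the base of the deeper column (depth z_c below the surface of column A) and equate Σ ρ_i t_i down to z_c; mantle fills any gap and the z_c terms cancel.
Column A: 16.38×2830 + 13.8×2890 + (z_c − 30.18)×3270
Column B: 1.132×0 + x×904 + 8.246×2850 + 16.72×3050 + (z_c − 1.132 − 24.966 − x)×3270
The z_c×3270 term appears on both sides and cancels. Collect the known terms of each column as K = Σ(ρt)_known − 3270 × (depth of known layers): K_A = 86237.4 − 3270×30.18 = −12451.2; K_B = 74497.1 − 3270×(1.132 + 24.966) = −10843.36.
Balance: K_A = K_B − x×(3270 − 904), so x = (K_B − K_A)/(3270 − 904) = 1607.84/2366 = 0.68 km.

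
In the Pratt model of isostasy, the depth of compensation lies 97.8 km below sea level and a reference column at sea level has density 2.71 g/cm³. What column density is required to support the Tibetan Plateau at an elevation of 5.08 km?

Pratt balance: ρ_ref D = ρ (D + h).
ρ = ρ_ref D/(D + h) = 2.71 × 97.8 km/(97.8 km + 5.08 km) = 2.58 g/cm³.

2.58 g/cm³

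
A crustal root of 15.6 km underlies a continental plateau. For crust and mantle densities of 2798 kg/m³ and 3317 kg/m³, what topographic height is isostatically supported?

2.89 km

Isostatic balance requires: ρ_c h = (ρ_m − ρ_c) r.
h = r (ρ_m − ρ_c) / ρ_c = 15.6 km × (3317 − 2798) / 2798 = 2.89 km.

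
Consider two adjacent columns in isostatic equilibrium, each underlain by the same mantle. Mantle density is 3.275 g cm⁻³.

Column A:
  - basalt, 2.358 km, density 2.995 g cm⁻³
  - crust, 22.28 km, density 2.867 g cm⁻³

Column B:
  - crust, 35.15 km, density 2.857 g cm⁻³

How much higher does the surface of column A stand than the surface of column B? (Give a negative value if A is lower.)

−1.51 km

For any compensation level in the mantle, the mantle terms cancel and isostasy reduces to e = (Σt_A − Σt_B) − (Σ(ρt)_A − Σ(ρt)_B) / ρ_m.
Σt_A = 24.638 km; Σt_B = 35.15 km; Σ(ρt)_A = 70.93897; Σ(ρt)_B = 100.42355 (in km·g cm⁻³).
e = (24.638 − 35.15) − (70.93897 − 100.42355) / 3.275 = −1.51 km.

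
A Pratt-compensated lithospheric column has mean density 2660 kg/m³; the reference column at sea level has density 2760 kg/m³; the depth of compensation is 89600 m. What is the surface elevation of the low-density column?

ρ_ref D = ρ (D + h) → h = D (ρ_ref − ρ)/ρ.
h = 89600 m × (2760 − 2660)/2660 = 3370 m.

3370 m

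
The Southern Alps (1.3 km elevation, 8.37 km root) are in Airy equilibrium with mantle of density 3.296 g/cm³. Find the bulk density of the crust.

ρ_c h = (ρ_m − ρ_c) r → ρ_c (h + r) = ρ_m r → ρ_c = ρ_m r / (h + r).
ρ_c = 3.296 × 8.37 km / (1.3 km + 8.37 km) = 2.85 g/cm³.

2.85 g/cm³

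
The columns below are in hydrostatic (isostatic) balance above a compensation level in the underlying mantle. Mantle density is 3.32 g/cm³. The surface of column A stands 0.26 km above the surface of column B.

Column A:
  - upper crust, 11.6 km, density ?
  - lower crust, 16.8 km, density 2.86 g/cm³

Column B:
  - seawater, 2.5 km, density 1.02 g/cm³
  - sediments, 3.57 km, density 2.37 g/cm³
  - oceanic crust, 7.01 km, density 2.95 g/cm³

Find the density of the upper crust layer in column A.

Take the compensation level at the base of the deeper column (depth z_c below the surface of column A) and equate Σ ρ_i t_i down to z_c; mantle fills any gap and the z_c terms cancel.
Column A: 11.6×ρ + 16.8×2.86 + (z_c − 28.4)×3.32
Column B: 0.26×0 + 2.5×1.02 + 3.57×2.37 + 7.01×2.95 + (z_c − 0.26 − 13.08)×3.32
The z_c×3.32 term appears on both sides and cancels. Collect the known terms of each column as K = Σ(ρt)_known − 3.32 × (depth of known layers): K_A = 48.048 − 3.32×28.4 = −46.24; K_B = 31.6904 − 3.32×(0.26 + 13.08) = −12.5984.
Balance: K_A + 11.6×ρ = K_B, so ρ = (K_B − K_A)/11.6 = 33.6416/11.6 = 2.9 g/cm³.

2.9 g/cm³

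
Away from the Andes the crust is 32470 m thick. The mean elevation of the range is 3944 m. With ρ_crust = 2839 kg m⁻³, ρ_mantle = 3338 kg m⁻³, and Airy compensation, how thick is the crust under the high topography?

Root depth r = h ρ_c / (ρ_m − ρ_c) = 3944 m × 2839 / 499 = 22440 m.
Total thickness = T + h + r = 32470 m + 3944 m + 22440 m = 58900 m.

58900 m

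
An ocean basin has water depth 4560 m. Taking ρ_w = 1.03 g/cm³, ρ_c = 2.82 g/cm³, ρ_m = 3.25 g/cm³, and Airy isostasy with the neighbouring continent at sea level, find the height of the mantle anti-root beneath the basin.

19000 m

Balancing pressure at the compensation depth: replacing crust with seawater at the top is compensated by replacing crust with mantle at the base: d (ρ_c − ρ_w) = a (ρ_m − ρ_c).
a = d (ρ_c − ρ_w)/(ρ_m − ρ_c) = 4560 m × 1.79/0.43 = 19000 m.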